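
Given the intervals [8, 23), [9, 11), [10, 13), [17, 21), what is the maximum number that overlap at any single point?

At 10, 3 of the intervals are simultaneously active.
No point has more.

3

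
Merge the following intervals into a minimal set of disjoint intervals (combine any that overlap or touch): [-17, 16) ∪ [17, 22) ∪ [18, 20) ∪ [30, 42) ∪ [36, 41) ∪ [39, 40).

[-17, 16) ∪ [17, 22) ∪ [30, 42)

[17, 22) is disjoint → start new block.
[18, 20) overlaps/touches [17, 22) → extend to [17, 22).
[30, 42) is disjoint → start new block.
[36, 41) overlaps/touches [30, 42) → extend to [30, 42).
[39, 40) overlaps/touches [30, 42) → extend to [30, 42).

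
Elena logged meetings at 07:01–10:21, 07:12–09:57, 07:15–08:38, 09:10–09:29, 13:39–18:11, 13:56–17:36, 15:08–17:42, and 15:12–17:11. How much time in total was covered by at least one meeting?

7 h 52 min

Merged: 07:01–10:21, 13:39–18:11.
Lengths: 3 h 20 min + 4 h 32 min = 7 h 52 min.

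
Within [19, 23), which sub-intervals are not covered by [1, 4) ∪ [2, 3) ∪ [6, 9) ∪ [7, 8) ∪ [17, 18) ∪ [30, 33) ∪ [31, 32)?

[19, 23)

Covered (merged): [1, 4), [6, 9), [17, 18), [30, 33).
Complement within [19, 23): [19, 23).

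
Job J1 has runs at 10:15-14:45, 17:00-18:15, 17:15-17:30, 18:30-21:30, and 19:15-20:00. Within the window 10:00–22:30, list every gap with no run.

Covered (merged): 10:15–14:45, 17:00–18:15, 18:30–21:30.
Gaps within 10:00–22:30: 10:00–10:15, 14:45–17:00, 18:15–18:30, 21:30–22:30.

10:00–10:15, 14:45–17:00, 18:15–18:30, 21:30–22:30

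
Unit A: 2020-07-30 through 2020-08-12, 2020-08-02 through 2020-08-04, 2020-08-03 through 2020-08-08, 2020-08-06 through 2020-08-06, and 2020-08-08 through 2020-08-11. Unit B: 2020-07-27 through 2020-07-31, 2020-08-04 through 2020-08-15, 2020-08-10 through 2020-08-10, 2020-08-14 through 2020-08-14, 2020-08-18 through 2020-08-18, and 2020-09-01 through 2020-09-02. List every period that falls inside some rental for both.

2020-07-30 through 2020-07-31, 2020-08-04 through 2020-08-12

A, merged: 2020-07-30 through 2020-08-12.
B, merged: 2020-07-27 through 2020-07-31, 2020-08-04 through 2020-08-15, 2020-08-18 through 2020-08-18, 2020-09-01 through 2020-09-02.
2020-07-30 through 2020-08-12 overlaps B on 2020-07-30 through 2020-07-31, 2020-08-04 through 2020-08-12.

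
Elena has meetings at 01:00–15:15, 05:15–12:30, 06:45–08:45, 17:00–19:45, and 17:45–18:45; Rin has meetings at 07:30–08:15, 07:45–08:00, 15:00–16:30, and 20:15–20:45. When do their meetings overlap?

Merge the first list: 01:00–15:15, 17:00–19:45.
Merge the second list: 07:30–08:15, 15:00–16:30, 20:15–20:45.
01:00–15:15 ∩ B → 07:30–08:15, 15:00–15:15.
17:00–19:45 meets no B interval.

07:30–08:15, 15:00–15:15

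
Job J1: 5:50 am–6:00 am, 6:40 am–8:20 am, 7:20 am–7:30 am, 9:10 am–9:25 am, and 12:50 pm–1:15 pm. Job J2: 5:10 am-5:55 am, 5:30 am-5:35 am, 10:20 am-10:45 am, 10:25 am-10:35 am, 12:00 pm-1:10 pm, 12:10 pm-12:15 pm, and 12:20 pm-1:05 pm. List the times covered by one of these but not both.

5:10 am-5:50 am, 5:55 am-6:00 am, 6:40 am-8:20 am, 9:10 am-9:25 am, 10:20 am-10:45 am, 12:00 pm-12:50 pm, 1:10 pm-1:15 pm

A, merged: 5:50 am-6:00 am, 6:40 am-8:20 am, 9:10 am-9:25 am, 12:50 pm-1:15 pm.
B, merged: 5:10 am-5:55 am, 10:20 am-10:45 am, 12:00 pm-1:10 pm.
A but not B: 5:55 am-6:00 am, 6:40 am-8:20 am, 9:10 am-9:25 am, 1:10 pm-1:15 pm.
B but not A: 5:10 am-5:50 am, 10:20 am-10:45 am, 12:00 pm-12:50 pm.
Combining gives A △ B.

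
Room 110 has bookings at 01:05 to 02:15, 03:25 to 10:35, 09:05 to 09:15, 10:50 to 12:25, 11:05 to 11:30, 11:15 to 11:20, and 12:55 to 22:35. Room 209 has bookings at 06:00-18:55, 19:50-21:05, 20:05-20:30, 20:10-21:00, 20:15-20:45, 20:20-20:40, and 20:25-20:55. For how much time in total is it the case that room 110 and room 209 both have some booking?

13 h 25 min

First set merges to 01:05-02:15, 03:25-10:35, 10:50-12:25, 12:55-22:35.
Second set merges to 06:00-18:55, 19:50-21:05.
A ∩ B = 06:00-10:35, 10:50-12:25, 12:55-18:55, 19:50-21:05.
Total: 4 h 35 min + 1 h 35 min + 6 h + 1 h 15 min = 13 h 25 min.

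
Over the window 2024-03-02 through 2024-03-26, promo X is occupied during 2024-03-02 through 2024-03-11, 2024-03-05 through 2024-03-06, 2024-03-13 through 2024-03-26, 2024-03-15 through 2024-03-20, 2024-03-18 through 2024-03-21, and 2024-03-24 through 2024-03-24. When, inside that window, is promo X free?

Covered (merged): 2024-03-02 through 2024-03-11, 2024-03-13 through 2024-03-26.
Uncovered inside 2024-03-02 through 2024-03-26: 2024-03-12 through 2024-03-12.

2024-03-12 through 2024-03-12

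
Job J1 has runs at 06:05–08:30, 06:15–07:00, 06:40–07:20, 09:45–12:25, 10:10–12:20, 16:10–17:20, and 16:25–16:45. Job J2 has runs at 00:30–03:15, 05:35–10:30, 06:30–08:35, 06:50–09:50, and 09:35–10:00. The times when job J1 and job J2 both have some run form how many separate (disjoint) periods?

First set merges to 06:05–08:30, 09:45–12:25, 16:10–17:20.
Second set merges to 00:30–03:15, 05:35–10:30.
A ∩ B = 06:05–08:30, 09:45–10:30.
That is 2 disjoint pieces.

2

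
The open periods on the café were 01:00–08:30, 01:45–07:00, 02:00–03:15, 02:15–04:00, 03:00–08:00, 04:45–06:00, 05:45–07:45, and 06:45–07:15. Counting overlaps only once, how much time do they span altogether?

7 h 30 min

Merged: 01:00–08:30.
Length: 7 h 30 min.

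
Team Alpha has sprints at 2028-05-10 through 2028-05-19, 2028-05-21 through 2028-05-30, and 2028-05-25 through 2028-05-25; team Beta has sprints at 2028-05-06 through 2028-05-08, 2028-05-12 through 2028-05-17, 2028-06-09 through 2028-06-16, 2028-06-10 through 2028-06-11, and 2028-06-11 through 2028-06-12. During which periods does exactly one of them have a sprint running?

2028-05-06 through 2028-05-08, 2028-05-10 through 2028-05-11, 2028-05-18 through 2028-05-19, 2028-05-21 through 2028-05-30, 2028-06-09 through 2028-06-16

A, merged: 2028-05-10 through 2028-05-19, 2028-05-21 through 2028-05-30.
B, merged: 2028-05-06 through 2028-05-08, 2028-05-12 through 2028-05-17, 2028-06-09 through 2028-06-16.
A \ B = 2028-05-10 through 2028-05-11, 2028-05-18 through 2028-05-19, 2028-05-21 through 2028-05-30.
B \ A = 2028-05-06 through 2028-05-08, 2028-06-09 through 2028-06-16.
Union of the two gives the symmetric difference.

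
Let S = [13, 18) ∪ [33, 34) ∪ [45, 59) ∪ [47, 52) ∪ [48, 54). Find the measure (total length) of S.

20

Merged: [13, 18), [33, 34), [45, 59).
Lengths: 5 + 1 + 14 = 20.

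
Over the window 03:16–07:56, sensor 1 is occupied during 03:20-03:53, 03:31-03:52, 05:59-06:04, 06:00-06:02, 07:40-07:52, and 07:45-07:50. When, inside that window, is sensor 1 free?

After merging, the occupied span is 03:20–03:53, 05:59–06:04, 07:40–07:52.
Gaps within 03:16–07:56: 03:16–03:20, 03:53–05:59, 06:04–07:40, 07:52–07:56.

03:16–03:20, 03:53–05:59, 06:04–07:40, 07:52–07:56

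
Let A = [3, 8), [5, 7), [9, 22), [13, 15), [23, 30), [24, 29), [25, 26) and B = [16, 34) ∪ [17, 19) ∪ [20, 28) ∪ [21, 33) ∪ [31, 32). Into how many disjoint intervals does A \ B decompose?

2

First set merges to [3, 8), [9, 22), [23, 30).
Second set merges to [16, 34).
A \ B = [3, 8), [9, 16).
That is 2 disjoint pieces.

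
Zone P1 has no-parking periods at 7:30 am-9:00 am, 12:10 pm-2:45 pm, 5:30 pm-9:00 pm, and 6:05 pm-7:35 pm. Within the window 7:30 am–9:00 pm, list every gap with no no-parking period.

9:00 am–12:10 pm, 2:45 pm–5:30 pm

After merging, the occupied span is 7:30 am–9:00 am, 12:10 pm–2:45 pm, 5:30 pm–9:00 pm.
Uncovered inside 7:30 am–9:00 pm: 9:00 am–12:10 pm, 2:45 pm–5:30 pm.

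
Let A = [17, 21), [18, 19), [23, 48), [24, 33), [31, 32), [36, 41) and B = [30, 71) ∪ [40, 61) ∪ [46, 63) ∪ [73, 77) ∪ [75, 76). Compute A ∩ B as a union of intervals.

A, merged: [17, 21), [23, 48).
B, merged: [30, 71), [73, 77).
[17, 21) meets no B interval.
[23, 48) ∩ B → [30, 48).

[30, 48)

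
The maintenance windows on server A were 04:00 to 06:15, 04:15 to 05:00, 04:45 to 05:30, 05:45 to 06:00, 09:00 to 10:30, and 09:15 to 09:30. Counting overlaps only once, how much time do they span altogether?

Merged: 04:00–06:15, 09:00–10:30.
Lengths: 2 h 15 min + 1 h 30 min = 3 h 45 min.

3 h 45 min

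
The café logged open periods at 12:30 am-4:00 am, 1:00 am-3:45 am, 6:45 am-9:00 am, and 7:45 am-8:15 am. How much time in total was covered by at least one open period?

Merged: 12:30 am–4:00 am, 6:45 am–9:00 am.
Lengths: 3 h 30 min + 2 h 15 min = 5 h 45 min.

5 h 45 min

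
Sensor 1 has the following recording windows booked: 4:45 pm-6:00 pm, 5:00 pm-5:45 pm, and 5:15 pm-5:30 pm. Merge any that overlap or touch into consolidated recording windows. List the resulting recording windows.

4:45 pm–6:00 pm

5:00 pm–5:45 pm overlaps/touches 4:45 pm–6:00 pm → extend to 4:45 pm–6:00 pm.
5:15 pm–5:30 pm overlaps/touches 4:45 pm–6:00 pm → extend to 4:45 pm–6:00 pm.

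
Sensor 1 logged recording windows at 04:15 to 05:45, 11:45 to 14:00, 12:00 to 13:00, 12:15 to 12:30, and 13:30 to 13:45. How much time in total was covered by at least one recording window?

3 h 45 min

Merged: 04:15–05:45, 11:45–14:00.
Lengths: 1 h 30 min + 2 h 15 min = 3 h 45 min.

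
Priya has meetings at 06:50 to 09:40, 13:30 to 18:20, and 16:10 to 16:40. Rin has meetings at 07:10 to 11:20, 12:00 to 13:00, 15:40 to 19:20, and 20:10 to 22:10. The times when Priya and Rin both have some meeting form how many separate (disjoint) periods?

First set merges to 06:50-09:40, 13:30-18:20.
A ∩ B = 07:10-09:40, 15:40-18:20.
That is 2 disjoint pieces.

2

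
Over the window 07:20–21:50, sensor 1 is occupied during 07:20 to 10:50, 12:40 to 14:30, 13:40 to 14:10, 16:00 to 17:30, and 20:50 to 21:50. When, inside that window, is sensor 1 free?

Covered (merged): 07:20–10:50, 12:40–14:30, 16:00–17:30, 20:50–21:50.
Gaps within 07:20–21:50: 10:50–12:40, 14:30–16:00, 17:30–20:50.

10:50–12:40, 14:30–16:00, 17:30–20:50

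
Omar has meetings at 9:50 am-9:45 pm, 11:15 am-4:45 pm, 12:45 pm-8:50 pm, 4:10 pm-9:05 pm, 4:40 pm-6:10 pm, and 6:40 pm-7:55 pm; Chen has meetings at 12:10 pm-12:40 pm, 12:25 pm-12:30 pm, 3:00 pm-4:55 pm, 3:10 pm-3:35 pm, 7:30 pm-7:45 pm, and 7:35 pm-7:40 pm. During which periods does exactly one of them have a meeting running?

9:50 am–12:10 pm, 12:40 pm–3:00 pm, 4:55 pm–7:30 pm, 7:45 pm–9:45 pm

A, merged: 9:50 am–9:45 pm.
B, merged: 12:10 pm–12:40 pm, 3:00 pm–4:55 pm, 7:30 pm–7:45 pm.
A \ B = 9:50 am–12:10 pm, 12:40 pm–3:00 pm, 4:55 pm–7:30 pm, 7:45 pm–9:45 pm.
B \ A = none.
Union of the two gives the symmetric difference.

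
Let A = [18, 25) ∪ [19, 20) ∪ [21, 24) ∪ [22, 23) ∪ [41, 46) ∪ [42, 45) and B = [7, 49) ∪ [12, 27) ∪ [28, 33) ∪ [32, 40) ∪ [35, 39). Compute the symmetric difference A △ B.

[7, 18) ∪ [25, 41) ∪ [46, 49)

Merge the first list: [18, 25), [41, 46).
Merge the second list: [7, 49).
A \ B = none.
B \ A = [7, 18), [25, 41), [46, 49).
Union of the two gives the symmetric difference.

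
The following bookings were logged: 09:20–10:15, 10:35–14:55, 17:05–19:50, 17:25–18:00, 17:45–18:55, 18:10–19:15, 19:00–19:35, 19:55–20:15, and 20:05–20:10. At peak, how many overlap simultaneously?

3

Walk the sorted start/end points keeping a running depth.
The depth first hits 3 at 17:45.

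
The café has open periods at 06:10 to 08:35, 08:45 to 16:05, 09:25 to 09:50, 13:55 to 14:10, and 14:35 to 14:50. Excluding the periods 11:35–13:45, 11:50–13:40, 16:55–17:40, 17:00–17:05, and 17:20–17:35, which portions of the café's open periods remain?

06:10-08:35, 08:45-11:35, 13:45-16:05

A, merged: 06:10-08:35, 08:45-16:05.
B, merged: 11:35-13:45, 16:55-17:40.
06:10-08:35 is untouched.
08:45-16:05 with B removed leaves 08:45-11:35, 13:45-16:05.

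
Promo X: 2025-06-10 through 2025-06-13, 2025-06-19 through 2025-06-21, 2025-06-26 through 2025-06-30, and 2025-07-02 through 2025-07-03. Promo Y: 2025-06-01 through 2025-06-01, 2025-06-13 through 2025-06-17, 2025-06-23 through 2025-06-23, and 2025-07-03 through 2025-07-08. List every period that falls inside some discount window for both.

2025-06-13 through 2025-06-13, 2025-07-03 through 2025-07-03

2025-06-10 through 2025-06-13 overlaps B on 2025-06-13 through 2025-06-13.
2025-06-19 through 2025-06-21 falls entirely outside B.
2025-06-26 through 2025-06-30 falls entirely outside B.
2025-07-02 through 2025-07-03 overlaps B on 2025-07-03 through 2025-07-03.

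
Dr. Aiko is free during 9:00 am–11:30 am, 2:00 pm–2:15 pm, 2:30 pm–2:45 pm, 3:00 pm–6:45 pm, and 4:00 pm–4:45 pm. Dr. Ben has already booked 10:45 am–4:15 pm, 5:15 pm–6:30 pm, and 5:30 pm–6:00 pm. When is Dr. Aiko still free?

9:00 am–10:45 am, 4:15 pm–5:15 pm, 6:30 pm–6:45 pm

Merge the first list: 9:00 am–11:30 am, 2:00 pm–2:15 pm, 2:30 pm–2:45 pm, 3:00 pm–6:45 pm.
Merge the second list: 10:45 am–4:15 pm, 5:15 pm–6:30 pm.
9:00 am–11:30 am minus B → 9:00 am–10:45 am.
2:00 pm–2:15 pm: fully covered by B → removed.
2:30 pm–2:45 pm: fully covered by B → removed.
3:00 pm–6:45 pm minus B → 4:15 pm–5:15 pm, 6:30 pm–6:45 pm.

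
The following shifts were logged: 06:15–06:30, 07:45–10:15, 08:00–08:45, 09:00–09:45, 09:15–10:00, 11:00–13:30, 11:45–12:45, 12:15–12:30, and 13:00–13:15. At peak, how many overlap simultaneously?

3

At 09:15, 3 of the intervals are simultaneously active.
No point has more.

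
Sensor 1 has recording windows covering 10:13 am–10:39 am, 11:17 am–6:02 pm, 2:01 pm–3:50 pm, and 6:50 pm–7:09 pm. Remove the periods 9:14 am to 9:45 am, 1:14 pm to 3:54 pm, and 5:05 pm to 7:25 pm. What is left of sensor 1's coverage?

First set merges to 10:13 am–10:39 am, 11:17 am–6:02 pm, 6:50 pm–7:09 pm.
10:13 am–10:39 am: nothing removed.
11:17 am–6:02 pm \ B = 11:17 am–1:14 pm, 3:54 pm–5:05 pm.
6:50 pm–7:09 pm: entirely removed.

10:13 am–10:39 am, 11:17 am–1:14 pm, 3:54 pm–5:05 pm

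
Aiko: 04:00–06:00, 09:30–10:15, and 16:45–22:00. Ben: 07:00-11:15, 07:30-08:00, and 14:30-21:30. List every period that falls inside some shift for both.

09:30–10:15, 16:45–21:30

Second set merges to 07:00–11:15, 14:30–21:30.
04:00–06:00 meets no B interval.
09:30–10:15 ∩ B → 09:30–10:15.
16:45–22:00 ∩ B → 16:45–21:30.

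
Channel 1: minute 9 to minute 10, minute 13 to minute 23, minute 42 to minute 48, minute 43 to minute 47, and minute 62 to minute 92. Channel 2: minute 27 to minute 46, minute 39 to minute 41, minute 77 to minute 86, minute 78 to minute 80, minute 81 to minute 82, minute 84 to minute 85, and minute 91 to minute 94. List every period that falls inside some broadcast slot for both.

Merge the first list: minute 9 to minute 10, minute 13 to minute 23, minute 42 to minute 48, minute 62 to minute 92.
Merge the second list: minute 27 to minute 46, minute 77 to minute 86, minute 91 to minute 94.
minute 9 to minute 10 meets no B interval.
minute 13 to minute 23 meets no B interval.
minute 42 to minute 48 ∩ B → minute 42 to minute 46.
minute 62 to minute 92 ∩ B → minute 77 to minute 86, minute 91 to minute 92.

minute 42 to minute 46, minute 77 to minute 86, minute 91 to minute 92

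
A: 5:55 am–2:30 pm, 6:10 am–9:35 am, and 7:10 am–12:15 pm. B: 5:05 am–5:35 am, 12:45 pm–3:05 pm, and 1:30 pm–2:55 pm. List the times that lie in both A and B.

Merge the first list: 5:55 am-2:30 pm.
Merge the second list: 5:05 am-5:35 am, 12:45 pm-3:05 pm.
5:55 am-2:30 pm ∩ B → 12:45 pm-2:30 pm.

12:45 pm-2:30 pm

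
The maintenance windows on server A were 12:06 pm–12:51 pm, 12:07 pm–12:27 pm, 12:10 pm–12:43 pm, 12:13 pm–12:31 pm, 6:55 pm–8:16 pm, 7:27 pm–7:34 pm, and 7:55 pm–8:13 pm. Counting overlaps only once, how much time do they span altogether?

Merged: 12:06 pm–12:51 pm, 6:55 pm–8:16 pm.
Lengths: 45 min + 1 h 21 min = 2 h 6 min.

2 h 6 min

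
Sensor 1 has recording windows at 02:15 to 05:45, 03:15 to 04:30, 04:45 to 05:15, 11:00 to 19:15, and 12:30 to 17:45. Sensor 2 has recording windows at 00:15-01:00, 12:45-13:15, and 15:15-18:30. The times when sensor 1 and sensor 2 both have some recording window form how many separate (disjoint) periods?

Merge the first list: 02:15–05:45, 11:00–19:15.
A ∩ B = 12:45–13:15, 15:15–18:30.
That is 2 disjoint pieces.

2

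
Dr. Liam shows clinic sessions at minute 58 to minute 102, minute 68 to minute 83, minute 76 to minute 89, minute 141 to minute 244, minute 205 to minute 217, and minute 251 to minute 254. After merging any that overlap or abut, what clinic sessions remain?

minute 68 to minute 83 overlaps/touches minute 58 to minute 102 → extend to minute 58 to minute 102.
minute 76 to minute 89 overlaps/touches minute 58 to minute 102 → extend to minute 58 to minute 102.
minute 141 to minute 244 is disjoint → start new block.
minute 205 to minute 217 overlaps/touches minute 141 to minute 244 → extend to minute 141 to minute 244.
minute 251 to minute 254 is disjoint → start new block.

minute 58 to minute 102, minute 141 to minute 244, minute 251 to minute 254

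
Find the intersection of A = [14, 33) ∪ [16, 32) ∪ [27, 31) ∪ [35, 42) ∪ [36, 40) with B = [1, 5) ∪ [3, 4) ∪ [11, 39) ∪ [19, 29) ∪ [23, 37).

A, merged: [14, 33), [35, 42).
B, merged: [1, 5), [11, 39).
[14, 33) overlaps B on [14, 33).
[35, 42) overlaps B on [35, 39).

[14, 33) ∪ [35, 39)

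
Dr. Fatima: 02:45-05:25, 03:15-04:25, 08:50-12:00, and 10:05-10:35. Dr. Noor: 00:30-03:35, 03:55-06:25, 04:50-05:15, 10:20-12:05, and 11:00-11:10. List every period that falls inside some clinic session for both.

First set merges to 02:45–05:25, 08:50–12:00.
Second set merges to 00:30–03:35, 03:55–06:25, 10:20–12:05.
02:45–05:25 overlaps B on 02:45–03:35, 03:55–05:25.
08:50–12:00 overlaps B on 10:20–12:00.

02:45–03:35, 03:55–05:25, 10:20–12:00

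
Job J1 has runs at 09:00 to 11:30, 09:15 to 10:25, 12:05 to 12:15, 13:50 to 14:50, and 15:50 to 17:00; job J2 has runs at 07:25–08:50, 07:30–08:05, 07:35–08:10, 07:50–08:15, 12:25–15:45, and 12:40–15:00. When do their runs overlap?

First set merges to 09:00–11:30, 12:05–12:15, 13:50–14:50, 15:50–17:00.
Second set merges to 07:25–08:50, 12:25–15:45.
09:00–11:30: no overlap with the second set.
12:05–12:15: no overlap with the second set.
13:50–14:50 meets the second set on 13:50–14:50.
15:50–17:00: no overlap with the second set.

13:50–14:50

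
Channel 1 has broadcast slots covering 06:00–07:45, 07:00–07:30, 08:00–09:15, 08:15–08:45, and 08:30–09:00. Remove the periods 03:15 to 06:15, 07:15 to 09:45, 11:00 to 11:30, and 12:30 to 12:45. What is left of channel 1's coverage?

First set merges to 06:00–07:45, 08:00–09:15.
06:00–07:45 minus B → 06:15–07:15.
08:00–09:15: fully covered by B → removed.

06:15–07:15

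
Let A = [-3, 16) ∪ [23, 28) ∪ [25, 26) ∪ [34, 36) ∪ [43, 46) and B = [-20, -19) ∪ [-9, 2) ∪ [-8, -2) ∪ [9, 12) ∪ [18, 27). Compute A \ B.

[2, 9) ∪ [12, 16) ∪ [27, 28) ∪ [34, 36) ∪ [43, 46)

First set merges to [-3, 16), [23, 28), [34, 36), [43, 46).
Second set merges to [-20, -19), [-9, 2), [9, 12), [18, 27).
[-3, 16) minus B → [2, 9), [12, 16).
[23, 28) minus B → [27, 28).
[34, 36): no B overlap → unchanged.
[43, 46): no B overlap → unchanged.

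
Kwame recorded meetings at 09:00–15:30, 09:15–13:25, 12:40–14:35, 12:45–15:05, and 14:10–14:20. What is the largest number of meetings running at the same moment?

4

Walk the sorted start/end points keeping a running depth.
The depth first hits 4 at 12:45.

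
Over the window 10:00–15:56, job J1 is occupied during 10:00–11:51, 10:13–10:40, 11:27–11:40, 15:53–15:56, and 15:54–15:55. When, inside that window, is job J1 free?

After merging, the occupied span is 10:00-11:51, 15:53-15:56.
Gaps within 10:00-15:56: 11:51-15:53.

11:51-15:53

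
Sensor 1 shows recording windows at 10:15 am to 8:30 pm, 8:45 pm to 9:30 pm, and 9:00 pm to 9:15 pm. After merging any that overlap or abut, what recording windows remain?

8:45 pm–9:30 pm is disjoint → start new block.
9:00 pm–9:15 pm overlaps/touches 8:45 pm–9:30 pm → extend to 8:45 pm–9:30 pm.

10:15 am–8:30 pm, 8:45 pm–9:30 pm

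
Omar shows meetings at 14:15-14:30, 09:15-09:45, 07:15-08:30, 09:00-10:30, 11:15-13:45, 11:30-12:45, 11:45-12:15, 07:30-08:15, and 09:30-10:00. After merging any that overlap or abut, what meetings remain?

07:15-08:30, 09:00-10:30, 11:15-13:45, 14:15-14:30

Sort by start: 07:15-08:30, 07:30-08:15, 09:00-10:30, 09:15-09:45, 09:30-10:00, 11:15-13:45, 11:30-12:45, 11:45-12:15, 14:15-14:30.
07:30-08:15 overlaps/touches 07:15-08:30 → extend to 07:15-08:30.
09:00-10:30 is disjoint → start new block.
09:15-09:45 overlaps/touches 09:00-10:30 → extend to 09:00-10:30.
09:30-10:00 overlaps/touches 09:00-10:30 → extend to 09:00-10:30.
11:15-13:45 is disjoint → start new block.
11:30-12:45 overlaps/touches 11:15-13:45 → extend to 11:15-13:45.
11:45-12:15 overlaps/touches 11:15-13:45 → extend to 11:15-13:45.
14:15-14:30 is disjoint → start new block.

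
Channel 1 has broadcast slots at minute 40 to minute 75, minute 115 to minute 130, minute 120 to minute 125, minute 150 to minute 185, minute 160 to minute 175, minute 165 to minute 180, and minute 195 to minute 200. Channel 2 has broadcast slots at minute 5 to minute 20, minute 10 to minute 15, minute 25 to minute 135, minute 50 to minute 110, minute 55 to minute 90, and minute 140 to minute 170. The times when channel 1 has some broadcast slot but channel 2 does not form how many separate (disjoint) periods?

2

Merge the first list: minute 40 to minute 75, minute 115 to minute 130, minute 150 to minute 185, minute 195 to minute 200.
Merge the second list: minute 5 to minute 20, minute 25 to minute 135, minute 140 to minute 170.
A \ B = minute 170 to minute 185, minute 195 to minute 200.
That is 2 disjoint pieces.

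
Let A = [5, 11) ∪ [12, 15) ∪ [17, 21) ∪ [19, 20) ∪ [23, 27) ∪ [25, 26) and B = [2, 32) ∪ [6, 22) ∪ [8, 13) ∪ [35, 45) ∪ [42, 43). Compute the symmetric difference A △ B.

[2, 5) ∪ [11, 12) ∪ [15, 17) ∪ [21, 23) ∪ [27, 32) ∪ [35, 45)

First set merges to [5, 11), [12, 15), [17, 21), [23, 27).
Second set merges to [2, 32), [35, 45).
A but not B: none.
B but not A: [2, 5), [11, 12), [15, 17), [21, 23), [27, 32), [35, 45).
Combining gives A △ B.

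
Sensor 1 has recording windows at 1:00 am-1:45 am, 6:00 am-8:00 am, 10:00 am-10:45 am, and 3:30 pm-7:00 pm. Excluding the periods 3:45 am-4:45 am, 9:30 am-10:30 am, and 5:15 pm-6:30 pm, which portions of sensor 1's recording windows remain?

1:00 am–1:45 am: nothing removed.
6:00 am–8:00 am: nothing removed.
10:00 am–10:45 am \ B = 10:30 am–10:45 am.
3:30 pm–7:00 pm \ B = 3:30 pm–5:15 pm, 6:30 pm–7:00 pm.

1:00 am–1:45 am, 6:00 am–8:00 am, 10:30 am–10:45 am, 3:30 pm–5:15 pm, 6:30 pm–7:00 pm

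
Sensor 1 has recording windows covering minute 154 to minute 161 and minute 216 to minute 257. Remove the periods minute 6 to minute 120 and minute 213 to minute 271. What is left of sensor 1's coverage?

minute 154 to minute 161

minute 154 to minute 161: no B overlap → unchanged.
minute 216 to minute 257: fully covered by B → removed.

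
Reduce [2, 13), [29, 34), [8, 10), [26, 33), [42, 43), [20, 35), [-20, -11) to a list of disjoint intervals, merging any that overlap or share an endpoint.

Sort by start: [-20, -11), [2, 13), [8, 10), [20, 35), [26, 33), [29, 34), [42, 43).
[2, 13) is disjoint → start new block.
[8, 10) overlaps/touches [2, 13) → extend to [2, 13).
[20, 35) is disjoint → start new block.
[26, 33) overlaps/touches [20, 35) → extend to [20, 35).
[29, 34) overlaps/touches [20, 35) → extend to [20, 35).
[42, 43) is disjoint → start new block.

[-20, -11) ∪ [2, 13) ∪ [20, 35) ∪ [42, 43)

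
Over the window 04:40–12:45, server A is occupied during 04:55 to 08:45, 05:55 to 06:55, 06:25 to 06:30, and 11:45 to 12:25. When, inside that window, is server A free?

Covered (merged): 04:55-08:45, 11:45-12:25.
Uncovered inside 04:40-12:45: 04:40-04:55, 08:45-11:45, 12:25-12:45.

04:40-04:55, 08:45-11:45, 12:25-12:45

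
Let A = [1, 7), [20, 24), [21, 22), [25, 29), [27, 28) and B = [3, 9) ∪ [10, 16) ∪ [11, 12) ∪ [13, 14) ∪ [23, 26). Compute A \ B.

[1, 3) ∪ [20, 23) ∪ [26, 29)

First set merges to [1, 7), [20, 24), [25, 29).
Second set merges to [3, 9), [10, 16), [23, 26).
[1, 7) with B removed leaves [1, 3).
[20, 24) with B removed leaves [20, 23).
[25, 29) with B removed leaves [26, 29).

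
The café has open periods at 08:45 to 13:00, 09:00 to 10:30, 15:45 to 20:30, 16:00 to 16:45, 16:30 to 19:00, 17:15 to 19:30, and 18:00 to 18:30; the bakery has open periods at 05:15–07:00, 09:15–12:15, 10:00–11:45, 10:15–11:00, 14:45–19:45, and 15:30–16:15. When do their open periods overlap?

Merge the first list: 08:45-13:00, 15:45-20:30.
Merge the second list: 05:15-07:00, 09:15-12:15, 14:45-19:45.
08:45-13:00 meets the second set on 09:15-12:15.
15:45-20:30 meets the second set on 15:45-19:45.

09:15-12:15, 15:45-19:45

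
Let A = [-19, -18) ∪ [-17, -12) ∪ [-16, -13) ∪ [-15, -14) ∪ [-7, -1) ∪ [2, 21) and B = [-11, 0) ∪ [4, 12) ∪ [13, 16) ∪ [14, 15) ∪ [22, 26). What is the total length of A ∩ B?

A, merged: [-19, -18), [-17, -12), [-7, -1), [2, 21).
B, merged: [-11, 0), [4, 12), [13, 16), [22, 26).
A ∩ B = [-7, -1), [4, 12), [13, 16).
Total: 6 + 8 + 3 = 17.

17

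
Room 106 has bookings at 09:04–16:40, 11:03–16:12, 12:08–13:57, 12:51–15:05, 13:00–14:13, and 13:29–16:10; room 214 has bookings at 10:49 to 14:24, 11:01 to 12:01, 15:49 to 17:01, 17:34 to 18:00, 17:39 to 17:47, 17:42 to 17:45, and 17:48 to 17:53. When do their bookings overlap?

First set merges to 09:04-16:40.
Second set merges to 10:49-14:24, 15:49-17:01, 17:34-18:00.
09:04-16:40 overlaps B on 10:49-14:24, 15:49-16:40.

10:49-14:24, 15:49-16:40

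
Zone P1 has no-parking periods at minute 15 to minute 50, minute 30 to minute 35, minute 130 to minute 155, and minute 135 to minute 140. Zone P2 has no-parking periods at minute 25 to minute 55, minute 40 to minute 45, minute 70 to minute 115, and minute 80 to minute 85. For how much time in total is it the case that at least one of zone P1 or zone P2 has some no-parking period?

110 minutes

Merge the first list: minute 15 to minute 50, minute 130 to minute 155.
Merge the second list: minute 25 to minute 55, minute 70 to minute 115.
A ∪ B = minute 15 to minute 55, minute 70 to minute 115, minute 130 to minute 155.
Total: 40 minutes + 45 minutes + 25 minutes = 110 minutes.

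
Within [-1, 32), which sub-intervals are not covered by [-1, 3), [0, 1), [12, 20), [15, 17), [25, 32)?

The merged coverage is [-1, 3), [12, 20), [25, 32).
Gaps within [-1, 32): [3, 12), [20, 25).

[3, 12) ∪ [20, 25)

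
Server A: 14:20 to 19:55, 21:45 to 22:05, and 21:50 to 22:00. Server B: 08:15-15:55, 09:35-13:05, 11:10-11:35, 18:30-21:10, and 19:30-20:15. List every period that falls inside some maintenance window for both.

14:20–15:55, 18:30–19:55

First set merges to 14:20–19:55, 21:45–22:05.
Second set merges to 08:15–15:55, 18:30–21:10.
14:20–19:55 meets the second set on 14:20–15:55, 18:30–19:55.
21:45–22:05: no overlap with the second set.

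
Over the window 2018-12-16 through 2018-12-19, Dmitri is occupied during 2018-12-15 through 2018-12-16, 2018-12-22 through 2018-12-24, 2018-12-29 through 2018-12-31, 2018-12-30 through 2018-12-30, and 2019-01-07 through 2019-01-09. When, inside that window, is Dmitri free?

2018-12-17 through 2018-12-19

Covered (merged): 2018-12-15 through 2018-12-16, 2018-12-22 through 2018-12-24, 2018-12-29 through 2018-12-31, 2019-01-07 through 2019-01-09.
Gaps within 2018-12-16 through 2018-12-19: 2018-12-17 through 2018-12-19.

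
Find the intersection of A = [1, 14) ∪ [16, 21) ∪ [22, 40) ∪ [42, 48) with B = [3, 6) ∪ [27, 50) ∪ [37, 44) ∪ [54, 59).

[3, 6) ∪ [27, 40) ∪ [42, 48)

Second set merges to [3, 6), [27, 50), [54, 59).
[1, 14) overlaps B on [3, 6).
[16, 21) falls entirely outside B.
[22, 40) overlaps B on [27, 40).
[42, 48) overlaps B on [42, 48).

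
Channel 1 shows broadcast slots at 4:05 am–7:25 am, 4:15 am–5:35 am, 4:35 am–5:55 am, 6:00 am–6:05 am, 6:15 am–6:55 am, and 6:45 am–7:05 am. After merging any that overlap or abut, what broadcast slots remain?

4:15 am-5:35 am overlaps/touches 4:05 am-7:25 am → extend to 4:05 am-7:25 am.
4:35 am-5:55 am overlaps/touches 4:05 am-7:25 am → extend to 4:05 am-7:25 am.
6:00 am-6:05 am overlaps/touches 4:05 am-7:25 am → extend to 4:05 am-7:25 am.
6:15 am-6:55 am overlaps/touches 4:05 am-7:25 am → extend to 4:05 am-7:25 am.
6:45 am-7:05 am overlaps/touches 4:05 am-7:25 am → extend to 4:05 am-7:25 am.

4:05 am-7:25 am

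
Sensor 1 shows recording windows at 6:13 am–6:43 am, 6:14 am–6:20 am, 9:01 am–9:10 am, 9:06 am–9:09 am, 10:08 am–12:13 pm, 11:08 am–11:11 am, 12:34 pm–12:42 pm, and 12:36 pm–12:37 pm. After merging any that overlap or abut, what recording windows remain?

6:13 am–6:43 am, 9:01 am–9:10 am, 10:08 am–12:13 pm, 12:34 pm–12:42 pm

6:14 am–6:20 am overlaps/touches 6:13 am–6:43 am → extend to 6:13 am–6:43 am.
9:01 am–9:10 am is disjoint → start new block.
9:06 am–9:09 am overlaps/touches 9:01 am–9:10 am → extend to 9:01 am–9:10 am.
10:08 am–12:13 pm is disjoint → start new block.
11:08 am–11:11 am overlaps/touches 10:08 am–12:13 pm → extend to 10:08 am–12:13 pm.
12:34 pm–12:42 pm is disjoint → start new block.
12:36 pm–12:37 pm overlaps/touches 12:34 pm–12:42 pm → extend to 12:34 pm–12:42 pm.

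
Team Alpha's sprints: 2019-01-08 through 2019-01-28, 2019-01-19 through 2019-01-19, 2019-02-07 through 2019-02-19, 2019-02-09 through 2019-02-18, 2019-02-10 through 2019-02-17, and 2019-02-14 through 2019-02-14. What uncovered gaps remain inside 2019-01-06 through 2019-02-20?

The merged coverage is 2019-01-08 through 2019-01-28, 2019-02-07 through 2019-02-19.
Complement within 2019-01-06 through 2019-02-20: 2019-01-06 through 2019-01-07, 2019-01-29 through 2019-02-06, 2019-02-20 through 2019-02-20.

2019-01-06 through 2019-01-07, 2019-01-29 through 2019-02-06, 2019-02-20 through 2019-02-20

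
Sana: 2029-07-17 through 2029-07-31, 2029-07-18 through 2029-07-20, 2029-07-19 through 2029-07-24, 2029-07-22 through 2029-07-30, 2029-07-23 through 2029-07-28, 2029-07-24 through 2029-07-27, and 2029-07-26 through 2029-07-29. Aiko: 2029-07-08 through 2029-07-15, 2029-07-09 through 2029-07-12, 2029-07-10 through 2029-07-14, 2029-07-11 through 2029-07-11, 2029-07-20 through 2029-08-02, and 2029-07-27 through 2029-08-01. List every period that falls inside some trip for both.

First set merges to 2029-07-17 through 2029-07-31.
Second set merges to 2029-07-08 through 2029-07-15, 2029-07-20 through 2029-08-02.
2029-07-17 through 2029-07-31 ∩ B → 2029-07-20 through 2029-07-31.

2029-07-20 through 2029-07-31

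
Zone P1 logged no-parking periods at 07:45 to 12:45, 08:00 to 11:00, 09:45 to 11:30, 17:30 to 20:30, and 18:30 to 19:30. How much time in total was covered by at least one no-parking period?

8 h

Merged: 07:45–12:45, 17:30–20:30.
Lengths: 5 h + 3 h = 8 h.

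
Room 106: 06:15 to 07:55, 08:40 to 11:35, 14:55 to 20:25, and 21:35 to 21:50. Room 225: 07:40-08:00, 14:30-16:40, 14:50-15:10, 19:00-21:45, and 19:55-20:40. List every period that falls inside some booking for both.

07:40-07:55, 14:55-16:40, 19:00-20:25, 21:35-21:45

Second set merges to 07:40-08:00, 14:30-16:40, 19:00-21:45.
06:15-07:55 overlaps B on 07:40-07:55.
08:40-11:35 falls entirely outside B.
14:55-20:25 overlaps B on 14:55-16:40, 19:00-20:25.
21:35-21:50 overlaps B on 21:35-21:45.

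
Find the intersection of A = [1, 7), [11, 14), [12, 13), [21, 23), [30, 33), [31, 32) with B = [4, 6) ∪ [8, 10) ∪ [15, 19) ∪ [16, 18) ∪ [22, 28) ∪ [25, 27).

First set merges to [1, 7), [11, 14), [21, 23), [30, 33).
Second set merges to [4, 6), [8, 10), [15, 19), [22, 28).
[1, 7) ∩ B → [4, 6).
[11, 14) meets no B interval.
[21, 23) ∩ B → [22, 23).
[30, 33) meets no B interval.

[4, 6) ∪ [22, 23)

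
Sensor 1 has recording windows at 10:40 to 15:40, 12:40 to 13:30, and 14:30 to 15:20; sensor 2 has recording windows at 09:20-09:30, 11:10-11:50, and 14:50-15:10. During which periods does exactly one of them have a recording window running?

A, merged: 10:40–15:40.
A but not B: 10:40–11:10, 11:50–14:50, 15:10–15:40.
B but not A: 09:20–09:30.
Combining gives A △ B.

09:20–09:30, 10:40–11:10, 11:50–14:50, 15:10–15:40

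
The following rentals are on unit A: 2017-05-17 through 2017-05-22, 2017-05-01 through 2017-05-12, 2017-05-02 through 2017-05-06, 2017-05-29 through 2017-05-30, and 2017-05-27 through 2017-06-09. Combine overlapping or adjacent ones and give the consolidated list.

Sort by start: 2017-05-01 through 2017-05-12, 2017-05-02 through 2017-05-06, 2017-05-17 through 2017-05-22, 2017-05-27 through 2017-06-09, 2017-05-29 through 2017-05-30.
2017-05-02 through 2017-05-06 overlaps/touches 2017-05-01 through 2017-05-12 → extend to 2017-05-01 through 2017-05-12.
2017-05-17 through 2017-05-22 is disjoint → start new block.
2017-05-27 through 2017-06-09 is disjoint → start new block.
2017-05-29 through 2017-05-30 overlaps/touches 2017-05-27 through 2017-06-09 → extend to 2017-05-27 through 2017-06-09.

2017-05-01 through 2017-05-12, 2017-05-17 through 2017-05-22, 2017-05-27 through 2017-06-09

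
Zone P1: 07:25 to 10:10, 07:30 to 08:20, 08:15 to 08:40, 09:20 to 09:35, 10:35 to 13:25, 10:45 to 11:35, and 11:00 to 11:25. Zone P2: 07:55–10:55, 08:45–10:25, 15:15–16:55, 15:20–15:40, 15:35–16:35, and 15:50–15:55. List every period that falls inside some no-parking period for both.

07:55–10:10, 10:35–10:55

First set merges to 07:25–10:10, 10:35–13:25.
Second set merges to 07:55–10:55, 15:15–16:55.
07:25–10:10 meets the second set on 07:55–10:10.
10:35–13:25 meets the second set on 10:35–10:55.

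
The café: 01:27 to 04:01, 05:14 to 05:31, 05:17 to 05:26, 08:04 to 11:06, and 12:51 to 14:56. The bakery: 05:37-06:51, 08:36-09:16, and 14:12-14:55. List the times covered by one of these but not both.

First set merges to 01:27–04:01, 05:14–05:31, 08:04–11:06, 12:51–14:56.
A \ B = 01:27–04:01, 05:14–05:31, 08:04–08:36, 09:16–11:06, 12:51–14:12, 14:55–14:56.
B \ A = 05:37–06:51.
Union of the two gives the symmetric difference.

01:27–04:01, 05:14–05:31, 05:37–06:51, 08:04–08:36, 09:16–11:06, 12:51–14:12, 14:55–14:56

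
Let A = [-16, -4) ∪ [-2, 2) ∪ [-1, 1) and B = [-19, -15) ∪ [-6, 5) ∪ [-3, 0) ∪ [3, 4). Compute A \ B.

First set merges to [-16, -4), [-2, 2).
Second set merges to [-19, -15), [-6, 5).
[-16, -4) minus B → [-15, -6).
[-2, 2): fully covered by B → removed.

[-15, -6)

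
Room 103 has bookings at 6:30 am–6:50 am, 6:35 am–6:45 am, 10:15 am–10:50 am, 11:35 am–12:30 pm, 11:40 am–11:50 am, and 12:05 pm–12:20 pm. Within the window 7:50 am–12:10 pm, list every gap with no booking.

After merging, the occupied span is 6:30 am–6:50 am, 10:15 am–10:50 am, 11:35 am–12:30 pm.
Gaps within 7:50 am–12:10 pm: 7:50 am–10:15 am, 10:50 am–11:35 am.

7:50 am–10:15 am, 10:50 am–11:35 am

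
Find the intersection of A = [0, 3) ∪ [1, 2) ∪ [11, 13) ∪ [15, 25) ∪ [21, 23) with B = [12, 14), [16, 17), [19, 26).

[12, 13) ∪ [16, 17) ∪ [19, 25)

First set merges to [0, 3), [11, 13), [15, 25).
[0, 3) falls entirely outside B.
[11, 13) overlaps B on [12, 13).
[15, 25) overlaps B on [16, 17), [19, 25).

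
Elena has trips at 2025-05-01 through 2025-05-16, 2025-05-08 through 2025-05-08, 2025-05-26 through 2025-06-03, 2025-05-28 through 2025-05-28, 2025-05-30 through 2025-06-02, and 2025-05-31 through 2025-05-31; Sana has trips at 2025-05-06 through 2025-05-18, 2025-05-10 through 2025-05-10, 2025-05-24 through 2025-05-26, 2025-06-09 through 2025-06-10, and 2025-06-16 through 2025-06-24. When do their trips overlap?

Merge the first list: 2025-05-01 through 2025-05-16, 2025-05-26 through 2025-06-03.
Merge the second list: 2025-05-06 through 2025-05-18, 2025-05-24 through 2025-05-26, 2025-06-09 through 2025-06-10, 2025-06-16 through 2025-06-24.
2025-05-01 through 2025-05-16 overlaps B on 2025-05-06 through 2025-05-16.
2025-05-26 through 2025-06-03 overlaps B on 2025-05-26 through 2025-05-26.

2025-05-06 through 2025-05-16, 2025-05-26 through 2025-05-26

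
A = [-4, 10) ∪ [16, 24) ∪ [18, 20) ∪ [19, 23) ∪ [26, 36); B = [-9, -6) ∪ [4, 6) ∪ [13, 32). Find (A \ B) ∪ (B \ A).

First set merges to [-4, 10), [16, 24), [26, 36).
Only in the first: [-4, 4), [6, 10), [32, 36).
Only in the second: [-9, -6), [13, 16), [24, 26).
Together these are the periods covered by exactly one.

[-9, -6) ∪ [-4, 4) ∪ [6, 10) ∪ [13, 16) ∪ [24, 26) ∪ [32, 36)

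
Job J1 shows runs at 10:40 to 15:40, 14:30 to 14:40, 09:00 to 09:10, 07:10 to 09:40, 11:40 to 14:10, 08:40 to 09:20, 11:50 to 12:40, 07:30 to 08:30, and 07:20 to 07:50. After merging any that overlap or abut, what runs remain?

07:10–09:40, 10:40–15:40

Sort by start: 07:10–09:40, 07:20–07:50, 07:30–08:30, 08:40–09:20, 09:00–09:10, 10:40–15:40, 11:40–14:10, 11:50–12:40, 14:30–14:40.
07:20–07:50 overlaps/touches 07:10–09:40 → extend to 07:10–09:40.
07:30–08:30 overlaps/touches 07:10–09:40 → extend to 07:10–09:40.
08:40–09:20 overlaps/touches 07:10–09:40 → extend to 07:10–09:40.
09:00–09:10 overlaps/touches 07:10–09:40 → extend to 07:10–09:40.
10:40–15:40 is disjoint → start new block.
11:40–14:10 overlaps/touches 10:40–15:40 → extend to 10:40–15:40.
11:50–12:40 overlaps/touches 10:40–15:40 → extend to 10:40–15:40.
14:30–14:40 overlaps/touches 10:40–15:40 → extend to 10:40–15:40.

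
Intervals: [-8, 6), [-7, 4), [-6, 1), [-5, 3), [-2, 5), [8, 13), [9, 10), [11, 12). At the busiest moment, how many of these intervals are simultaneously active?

Walk the sorted start/end points keeping a running depth.
The depth first hits 5 at -2.

5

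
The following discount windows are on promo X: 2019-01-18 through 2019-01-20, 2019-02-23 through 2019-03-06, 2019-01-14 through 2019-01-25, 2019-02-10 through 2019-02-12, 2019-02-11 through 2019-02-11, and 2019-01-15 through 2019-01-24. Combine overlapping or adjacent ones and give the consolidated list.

Sort by start: 2019-01-14 through 2019-01-25, 2019-01-15 through 2019-01-24, 2019-01-18 through 2019-01-20, 2019-02-10 through 2019-02-12, 2019-02-11 through 2019-02-11, 2019-02-23 through 2019-03-06.
2019-01-15 through 2019-01-24 overlaps/touches 2019-01-14 through 2019-01-25 → extend to 2019-01-14 through 2019-01-25.
2019-01-18 through 2019-01-20 overlaps/touches 2019-01-14 through 2019-01-25 → extend to 2019-01-14 through 2019-01-25.
2019-02-10 through 2019-02-12 is disjoint → start new block.
2019-02-11 through 2019-02-11 overlaps/touches 2019-02-10 through 2019-02-12 → extend to 2019-02-10 through 2019-02-12.
2019-02-23 through 2019-03-06 is disjoint → start new block.

2019-01-14 through 2019-01-25, 2019-02-10 through 2019-02-12, 2019-02-23 through 2019-03-06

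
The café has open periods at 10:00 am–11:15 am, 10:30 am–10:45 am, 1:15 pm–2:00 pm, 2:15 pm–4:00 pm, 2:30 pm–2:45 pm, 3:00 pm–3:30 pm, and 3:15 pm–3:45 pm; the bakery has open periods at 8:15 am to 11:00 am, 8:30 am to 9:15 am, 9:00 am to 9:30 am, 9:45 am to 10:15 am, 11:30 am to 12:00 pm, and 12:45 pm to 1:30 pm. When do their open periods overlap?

10:00 am–11:00 am, 1:15 pm–1:30 pm

First set merges to 10:00 am–11:15 am, 1:15 pm–2:00 pm, 2:15 pm–4:00 pm.
Second set merges to 8:15 am–11:00 am, 11:30 am–12:00 pm, 12:45 pm–1:30 pm.
10:00 am–11:15 am meets the second set on 10:00 am–11:00 am.
1:15 pm–2:00 pm meets the second set on 1:15 pm–1:30 pm.
2:15 pm–4:00 pm: no overlap with the second set.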